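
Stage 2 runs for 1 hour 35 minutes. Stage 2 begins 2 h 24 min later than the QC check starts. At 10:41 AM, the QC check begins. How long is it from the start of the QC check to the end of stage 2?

Stage 2 starts at 10:41 AM + 144 min = 1:05 PM.
Stage 2 ends at 1:05 PM + 95 min = 2:40 PM.
From 10:41 AM to 2:40 PM is 239 minutes.

239 minutes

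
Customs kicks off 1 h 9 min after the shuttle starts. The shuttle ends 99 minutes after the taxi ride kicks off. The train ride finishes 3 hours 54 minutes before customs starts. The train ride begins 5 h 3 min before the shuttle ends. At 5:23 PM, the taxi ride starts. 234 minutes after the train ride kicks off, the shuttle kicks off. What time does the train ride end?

3:08 PM

The shuttle ends at 5:23 PM + 99 min = 7:02 PM.
The train ride starts at 7:02 PM − 303 min = 1:59 PM.
The shuttle starts at 1:59 PM + 234 min = 5:53 PM.
Customs starts at 5:53 PM + 69 min = 7:02 PM.
The train ride ends at 7:02 PM − 234 min = 3:08 PM.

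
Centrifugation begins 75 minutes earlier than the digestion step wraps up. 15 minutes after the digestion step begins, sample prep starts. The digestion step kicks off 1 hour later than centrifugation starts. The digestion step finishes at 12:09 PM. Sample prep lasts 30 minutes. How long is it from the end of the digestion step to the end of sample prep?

half an hour

Centrifugation starts at 12:09 PM − 75 min = 10:54 AM.
The digestion step starts at 10:54 AM + 60 min = 11:54 AM.
Sample prep starts at 11:54 AM + 15 min = 12:09 PM.
Sample prep ends at 12:09 PM + 30 min = 12:39 PM.
From 12:09 PM to 12:39 PM is half an hour.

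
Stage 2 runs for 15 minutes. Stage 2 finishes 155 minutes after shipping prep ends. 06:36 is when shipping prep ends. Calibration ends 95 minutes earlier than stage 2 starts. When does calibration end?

Stage 2 ends at 06:36 + 155 min = 09:11.
Stage 2 starts at 09:11 − 15 min = 08:56.
Calibration ends at 08:56 − 95 min = 07:21.

07:21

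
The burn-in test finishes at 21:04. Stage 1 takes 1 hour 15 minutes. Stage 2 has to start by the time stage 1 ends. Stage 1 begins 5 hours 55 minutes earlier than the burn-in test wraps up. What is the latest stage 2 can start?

Stage 1 starts at 21:04 − 355 min = 15:09.
Stage 1 ends at 15:09 + 75 min = 16:24.
Stage 2 is bounded by stage 1, so the latest it can start is 16:24.

16:24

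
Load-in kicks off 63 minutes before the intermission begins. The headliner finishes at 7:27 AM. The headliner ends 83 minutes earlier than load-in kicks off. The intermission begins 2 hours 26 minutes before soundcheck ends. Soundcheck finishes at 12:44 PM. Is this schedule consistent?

No

The intermission starts at 12:44 PM − 146 min = 10:18 AM.
Load-in starts at 10:18 AM − 63 min = 9:15 AM.
The headliner ends at 9:15 AM − 83 min = 7:52 AM.
But the headliner is also said to end at 7:27 AM — a 25-minute conflict.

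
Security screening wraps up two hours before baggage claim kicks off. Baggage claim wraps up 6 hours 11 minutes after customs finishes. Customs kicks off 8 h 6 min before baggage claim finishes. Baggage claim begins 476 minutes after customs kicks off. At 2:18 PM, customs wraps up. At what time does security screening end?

Baggage claim ends at 2:18 PM + 371 min = 8:29 PM.
Customs starts at 8:29 PM − 486 min = 12:23 PM.
Baggage claim starts at 12:23 PM + 476 min = 8:19 PM.
Security screening ends at 8:19 PM − 120 min = 6:19 PM.

6:19 PM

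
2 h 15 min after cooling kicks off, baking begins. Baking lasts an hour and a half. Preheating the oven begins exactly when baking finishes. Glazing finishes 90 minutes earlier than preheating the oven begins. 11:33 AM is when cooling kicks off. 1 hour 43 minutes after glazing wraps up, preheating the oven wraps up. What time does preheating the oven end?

Baking starts at 11:33 AM + 135 min = 1:48 PM.
Baking ends at 1:48 PM + 90 min = 3:18 PM.
So preheating the oven starts at 3:18 PM.
Glazing ends at 3:18 PM − 90 min = 1:48 PM.
Preheating the oven ends at 1:48 PM + 103 min = 3:31 PM.

3:31 PM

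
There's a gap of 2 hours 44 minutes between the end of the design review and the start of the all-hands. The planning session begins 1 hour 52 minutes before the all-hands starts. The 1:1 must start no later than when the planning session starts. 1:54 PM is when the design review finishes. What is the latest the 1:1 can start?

The all-hands starts at 1:54 PM + 164 min = 4:38 PM.
The planning session starts at 4:38 PM − 112 min = 2:46 PM.
The 1:1 is bounded by the planning session, so the latest it can start is 2:46 PM.

2:46 PM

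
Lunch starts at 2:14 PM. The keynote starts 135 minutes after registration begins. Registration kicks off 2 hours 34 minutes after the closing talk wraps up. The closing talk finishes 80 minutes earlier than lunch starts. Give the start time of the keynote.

The closing talk ends at 2:14 PM − 80 min = 12:54 PM.
Registration starts at 12:54 PM + 154 min = 3:28 PM.
The keynote starts at 3:28 PM + 135 min = 5:43 PM.

5:43 PM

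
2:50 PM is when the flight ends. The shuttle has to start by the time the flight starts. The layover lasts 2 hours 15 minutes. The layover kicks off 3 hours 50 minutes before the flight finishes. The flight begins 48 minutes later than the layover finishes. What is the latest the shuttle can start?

2:03 PM

The layover starts at 2:50 PM − 230 min = 11:00 AM.
The layover ends at 11:00 AM + 135 min = 1:15 PM.
The flight starts at 1:15 PM + 48 min = 2:03 PM.
The shuttle is bounded by the flight, so the latest it can start is 2:03 PM.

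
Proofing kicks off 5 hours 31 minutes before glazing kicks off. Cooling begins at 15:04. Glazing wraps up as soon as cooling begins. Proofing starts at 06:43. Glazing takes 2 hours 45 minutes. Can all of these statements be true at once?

No

Glazing ends at 15:04.
Glazing starts at 15:04 − 165 min = 12:19.
Proofing starts at 12:19 − 331 min = 06:48.
But proofing is also said to start at 06:43 — a 5-minute conflict.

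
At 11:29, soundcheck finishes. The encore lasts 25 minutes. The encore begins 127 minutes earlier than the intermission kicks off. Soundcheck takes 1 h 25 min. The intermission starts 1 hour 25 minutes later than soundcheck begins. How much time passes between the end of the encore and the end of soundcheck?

Soundcheck starts at 11:29 − 85 min = 10:04.
The intermission starts at 10:04 + 85 min = 11:29.
The encore starts at 11:29 − 127 min = 09:22.
The encore ends at 09:22 + 25 min = 09:47.
From 09:47 to 11:29 is 102 minutes.

102 minutes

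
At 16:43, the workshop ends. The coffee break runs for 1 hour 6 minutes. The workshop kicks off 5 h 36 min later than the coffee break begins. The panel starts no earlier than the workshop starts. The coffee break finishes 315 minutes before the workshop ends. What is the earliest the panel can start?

15:58

The coffee break ends at 16:43 − 315 min = 11:28.
The coffee break starts at 11:28 − 66 min = 10:22.
The workshop starts at 10:22 + 336 min = 15:58.
The panel is bounded by the workshop, so the earliest it can start is 15:58.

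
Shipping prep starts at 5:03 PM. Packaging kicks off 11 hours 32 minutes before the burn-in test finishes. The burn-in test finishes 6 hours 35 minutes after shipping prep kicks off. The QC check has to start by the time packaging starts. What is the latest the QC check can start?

12:06 PM

The burn-in test ends at 5:03 PM + 395 min = 11:38 PM.
Packaging starts at 11:38 PM − 692 min = 12:06 PM.
The QC check is bounded by packaging, so the latest it can start is 12:06 PM.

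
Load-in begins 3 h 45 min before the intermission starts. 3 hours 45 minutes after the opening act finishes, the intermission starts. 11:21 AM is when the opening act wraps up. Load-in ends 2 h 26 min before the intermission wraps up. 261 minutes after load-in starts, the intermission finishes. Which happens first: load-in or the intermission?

The intermission starts at 11:21 AM + 225 min = 3:06 PM.
Load-in starts at 3:06 PM − 225 min = 11:21 AM.
Load-in starts at 11:21 AM and the intermission starts at 3:06 PM, so load-in is first.

load-in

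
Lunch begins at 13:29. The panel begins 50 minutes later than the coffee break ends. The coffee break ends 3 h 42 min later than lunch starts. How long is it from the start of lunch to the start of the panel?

4 hours 32 minutes

The coffee break ends at 13:29 + 222 min = 17:11.
The panel starts at 17:11 + 50 min = 18:01.
From 13:29 to 18:01 is 4 hours 32 minutes.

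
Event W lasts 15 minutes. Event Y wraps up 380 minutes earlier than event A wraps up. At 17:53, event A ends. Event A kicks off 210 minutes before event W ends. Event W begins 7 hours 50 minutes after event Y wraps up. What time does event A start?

Event Y ends at 17:53 − 380 min = 11:33.
Event W starts at 11:33 + 470 min = 19:23.
Event W ends at 19:23 + 15 min = 19:38.
Event A starts at 19:38 − 210 min = 16:08.

16:08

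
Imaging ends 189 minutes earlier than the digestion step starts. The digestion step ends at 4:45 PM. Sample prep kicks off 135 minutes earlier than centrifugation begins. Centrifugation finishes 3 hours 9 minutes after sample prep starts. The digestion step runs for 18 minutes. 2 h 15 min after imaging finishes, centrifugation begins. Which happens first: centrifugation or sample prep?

The digestion step starts at 4:45 PM − 18 min = 4:27 PM.
Imaging ends at 4:27 PM − 189 min = 1:18 PM.
Centrifugation starts at 1:18 PM + 135 min = 3:33 PM.
Sample prep starts at 3:33 PM − 135 min = 1:18 PM.
Centrifugation starts at 3:33 PM and sample prep starts at 1:18 PM, so sample prep is first.

sample prep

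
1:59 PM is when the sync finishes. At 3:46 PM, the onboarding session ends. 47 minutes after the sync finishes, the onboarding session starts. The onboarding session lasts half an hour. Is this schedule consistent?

The onboarding session starts at 1:59 PM + 47 min = 2:46 PM.
The onboarding session ends at 2:46 PM + 30 min = 3:16 PM.
But the onboarding session is also said to end at 3:46 PM — a 30-minute conflict.

No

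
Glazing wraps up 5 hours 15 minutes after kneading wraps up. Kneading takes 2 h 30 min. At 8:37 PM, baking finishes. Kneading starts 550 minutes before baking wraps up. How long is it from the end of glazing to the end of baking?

1 h 25 min

Kneading starts at 8:37 PM − 550 min = 11:27 AM.
Kneading ends at 11:27 AM + 150 min = 1:57 PM.
Glazing ends at 1:57 PM + 315 min = 7:12 PM.
From 7:12 PM to 8:37 PM is 1 h 25 min.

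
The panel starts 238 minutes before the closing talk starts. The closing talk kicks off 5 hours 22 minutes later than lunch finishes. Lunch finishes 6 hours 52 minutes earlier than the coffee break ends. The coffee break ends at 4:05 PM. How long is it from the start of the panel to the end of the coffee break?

328 minutes

Lunch ends at 4:05 PM − 412 min = 9:13 AM.
The closing talk starts at 9:13 AM + 322 min = 2:35 PM.
The panel starts at 2:35 PM − 238 min = 10:37 AM.
From 10:37 AM to 4:05 PM is 328 minutes.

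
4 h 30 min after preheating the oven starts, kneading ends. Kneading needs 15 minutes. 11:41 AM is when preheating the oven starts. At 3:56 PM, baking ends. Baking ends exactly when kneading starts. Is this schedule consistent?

Kneading ends at 11:41 AM + 270 min = 4:11 PM.
Kneading starts at 4:11 PM − 15 min = 3:56 PM.
So baking ends at 3:56 PM.
That matches the stated 3:56 PM, so the schedule is consistent.

Yes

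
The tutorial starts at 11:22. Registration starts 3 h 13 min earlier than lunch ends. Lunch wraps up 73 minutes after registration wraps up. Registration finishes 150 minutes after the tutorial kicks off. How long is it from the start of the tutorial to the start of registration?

0.5 hours

Registration ends at 11:22 + 150 min = 13:52.
Lunch ends at 13:52 + 73 min = 15:05.
Registration starts at 15:05 − 193 min = 11:52.
From 11:22 to 11:52 is 0.5 hours.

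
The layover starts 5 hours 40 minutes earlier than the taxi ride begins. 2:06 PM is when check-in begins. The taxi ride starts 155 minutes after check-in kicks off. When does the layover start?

11:01 AM

The taxi ride starts at 2:06 PM + 155 min = 4:41 PM.
The layover starts at 4:41 PM − 340 min = 11:01 AM.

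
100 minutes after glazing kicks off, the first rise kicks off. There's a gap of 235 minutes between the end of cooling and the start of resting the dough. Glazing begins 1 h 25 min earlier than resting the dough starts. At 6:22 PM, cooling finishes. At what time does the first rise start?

Resting the dough starts at 6:22 PM + 235 min = 10:17 PM.
Glazing starts at 10:17 PM − 85 min = 8:52 PM.
The first rise starts at 8:52 PM + 100 min = 10:32 PM.

10:32 PM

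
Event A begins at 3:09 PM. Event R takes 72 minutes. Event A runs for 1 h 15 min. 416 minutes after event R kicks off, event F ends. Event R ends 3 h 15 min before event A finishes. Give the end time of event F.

6:53 PM

Event A ends at 3:09 PM + 75 min = 4:24 PM.
Event R ends at 4:24 PM − 195 min = 1:09 PM.
Event R starts at 1:09 PM − 72 min = 11:57 AM.
Event F ends at 11:57 AM + 416 min = 6:53 PM.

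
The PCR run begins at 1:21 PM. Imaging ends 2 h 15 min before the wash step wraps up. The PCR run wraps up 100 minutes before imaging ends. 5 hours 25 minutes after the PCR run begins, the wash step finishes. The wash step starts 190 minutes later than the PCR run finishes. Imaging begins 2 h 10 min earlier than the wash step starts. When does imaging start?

3:51 PM

The wash step ends at 1:21 PM + 325 min = 6:46 PM.
Imaging ends at 6:46 PM − 135 min = 4:31 PM.
The PCR run ends at 4:31 PM − 100 min = 2:51 PM.
The wash step starts at 2:51 PM + 190 min = 6:01 PM.
Imaging starts at 6:01 PM − 130 min = 3:51 PM.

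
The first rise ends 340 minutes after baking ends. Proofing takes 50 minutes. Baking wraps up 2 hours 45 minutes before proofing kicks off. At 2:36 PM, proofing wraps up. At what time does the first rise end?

4:41 PM

Proofing starts at 2:36 PM − 50 min = 1:46 PM.
Baking ends at 1:46 PM − 165 min = 11:01 AM.
The first rise ends at 11:01 AM + 340 min = 4:41 PM.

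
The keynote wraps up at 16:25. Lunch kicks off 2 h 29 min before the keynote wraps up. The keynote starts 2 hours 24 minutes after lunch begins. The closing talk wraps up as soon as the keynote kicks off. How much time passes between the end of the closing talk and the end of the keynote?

Lunch starts at 16:25 − 149 min = 13:56.
The keynote starts at 13:56 + 144 min = 16:20.
So the closing talk ends at 16:20.
From 16:20 to 16:25 is 5 minutes.

5 minutes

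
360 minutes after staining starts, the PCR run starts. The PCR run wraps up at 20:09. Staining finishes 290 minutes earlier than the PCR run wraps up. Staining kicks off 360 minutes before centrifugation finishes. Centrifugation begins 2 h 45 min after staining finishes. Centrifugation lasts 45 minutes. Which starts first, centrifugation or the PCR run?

centrifugation

Staining ends at 20:09 − 290 min = 15:19.
Centrifugation starts at 15:19 + 165 min = 18:04.
Centrifugation ends at 18:04 + 45 min = 18:49.
Staining starts at 18:49 − 360 min = 12:49.
The PCR run starts at 12:49 + 360 min = 18:49.
Centrifugation starts at 18:04 and the PCR run starts at 18:49, so centrifugation is first.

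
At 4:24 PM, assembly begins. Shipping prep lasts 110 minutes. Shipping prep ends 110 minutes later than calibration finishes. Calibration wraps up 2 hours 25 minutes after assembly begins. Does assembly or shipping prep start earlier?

Calibration ends at 4:24 PM + 145 min = 6:49 PM.
Shipping prep ends at 6:49 PM + 110 min = 8:39 PM.
Shipping prep starts at 8:39 PM − 110 min = 6:49 PM.
Assembly starts at 4:24 PM and shipping prep starts at 6:49 PM, so assembly is first.

assembly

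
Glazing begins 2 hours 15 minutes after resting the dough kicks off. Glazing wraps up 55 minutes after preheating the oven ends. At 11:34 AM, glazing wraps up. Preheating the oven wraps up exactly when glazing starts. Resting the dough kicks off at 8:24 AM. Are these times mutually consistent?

Yes

Glazing starts at 8:24 AM + 135 min = 10:39 AM.
So preheating the oven ends at 10:39 AM.
Glazing ends at 10:39 AM + 55 min = 11:34 AM.
That matches the stated 11:34 AM, so the schedule is consistent.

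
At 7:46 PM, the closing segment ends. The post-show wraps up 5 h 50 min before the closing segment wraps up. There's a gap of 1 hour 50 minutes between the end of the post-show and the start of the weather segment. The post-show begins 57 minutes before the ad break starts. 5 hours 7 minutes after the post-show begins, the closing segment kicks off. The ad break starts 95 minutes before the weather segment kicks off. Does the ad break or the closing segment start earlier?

the ad break

The post-show ends at 7:46 PM − 350 min = 1:56 PM.
The weather segment starts at 1:56 PM + 110 min = 3:46 PM.
The ad break starts at 3:46 PM − 95 min = 2:11 PM.
The post-show starts at 2:11 PM − 57 min = 1:14 PM.
The closing segment starts at 1:14 PM + 307 min = 6:21 PM.
The ad break starts at 2:11 PM and the closing segment starts at 6:21 PM, so the ad break is first.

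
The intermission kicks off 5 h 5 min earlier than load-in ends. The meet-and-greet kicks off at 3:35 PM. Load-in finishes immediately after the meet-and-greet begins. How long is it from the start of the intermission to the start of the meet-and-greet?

305 minutes

Load-in ends at 3:35 PM.
The intermission starts at 3:35 PM − 305 min = 10:30 AM.
From 10:30 AM to 3:35 PM is 305 minutes.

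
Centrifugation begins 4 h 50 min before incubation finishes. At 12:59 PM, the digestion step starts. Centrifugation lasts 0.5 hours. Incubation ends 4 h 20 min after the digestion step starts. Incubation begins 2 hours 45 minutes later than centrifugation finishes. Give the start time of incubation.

3:44 PM

Incubation ends at 12:59 PM + 260 min = 5:19 PM.
Centrifugation starts at 5:19 PM − 290 min = 12:29 PM.
Centrifugation ends at 12:29 PM + 30 min = 12:59 PM.
Incubation starts at 12:59 PM + 165 min = 3:44 PM.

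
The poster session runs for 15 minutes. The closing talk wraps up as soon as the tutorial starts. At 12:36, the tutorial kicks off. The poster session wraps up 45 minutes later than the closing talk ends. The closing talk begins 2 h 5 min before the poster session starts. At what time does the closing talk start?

11:01

The closing talk ends at 12:36.
The poster session ends at 12:36 + 45 min = 13:21.
The poster session starts at 13:21 − 15 min = 13:06.
The closing talk starts at 13:06 − 125 min = 11:01.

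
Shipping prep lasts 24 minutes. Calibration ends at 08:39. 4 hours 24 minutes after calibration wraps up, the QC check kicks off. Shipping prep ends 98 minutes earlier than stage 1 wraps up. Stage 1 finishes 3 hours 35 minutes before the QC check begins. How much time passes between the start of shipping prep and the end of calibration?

73 minutes

The QC check starts at 08:39 + 264 min = 13:03.
Stage 1 ends at 13:03 − 215 min = 09:28.
Shipping prep ends at 09:28 − 98 min = 07:50.
Shipping prep starts at 07:50 − 24 min = 07:26.
From 07:26 to 08:39 is 73 minutes.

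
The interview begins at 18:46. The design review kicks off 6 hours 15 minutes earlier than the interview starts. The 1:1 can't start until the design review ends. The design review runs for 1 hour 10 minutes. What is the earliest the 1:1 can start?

The design review starts at 18:46 − 375 min = 12:31.
The design review ends at 12:31 + 70 min = 13:41.
The 1:1 is bounded by the design review, so the earliest it can start is 13:41.

13:41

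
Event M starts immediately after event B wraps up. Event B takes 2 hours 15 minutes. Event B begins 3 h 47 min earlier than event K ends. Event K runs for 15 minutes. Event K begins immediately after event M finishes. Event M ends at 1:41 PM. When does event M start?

12:24 PM

Event K starts at 1:41 PM.
Event K ends at 1:41 PM + 15 min = 1:56 PM.
Event B starts at 1:56 PM − 227 min = 10:09 AM.
Event B ends at 10:09 AM + 135 min = 12:24 PM.
So event M starts at 12:24 PM.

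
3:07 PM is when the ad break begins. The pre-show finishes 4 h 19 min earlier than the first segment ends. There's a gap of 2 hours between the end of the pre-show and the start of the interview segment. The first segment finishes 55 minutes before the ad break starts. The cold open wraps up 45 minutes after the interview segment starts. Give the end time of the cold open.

The first segment ends at 3:07 PM − 55 min = 2:12 PM.
The pre-show ends at 2:12 PM − 259 min = 9:53 AM.
The interview segment starts at 9:53 AM + 120 min = 11:53 AM.
The cold open ends at 11:53 AM + 45 min = 12:38 PM.

12:38 PM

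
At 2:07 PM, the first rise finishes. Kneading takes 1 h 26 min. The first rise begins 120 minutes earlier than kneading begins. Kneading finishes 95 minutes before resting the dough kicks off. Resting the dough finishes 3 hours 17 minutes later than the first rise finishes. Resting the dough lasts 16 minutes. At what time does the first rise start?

Resting the dough ends at 2:07 PM + 197 min = 5:24 PM.
Resting the dough starts at 5:24 PM − 16 min = 5:08 PM.
Kneading ends at 5:08 PM − 95 min = 3:33 PM.
Kneading starts at 3:33 PM − 86 min = 2:07 PM.
The first rise starts at 2:07 PM − 120 min = 12:07 PM.

12:07 PM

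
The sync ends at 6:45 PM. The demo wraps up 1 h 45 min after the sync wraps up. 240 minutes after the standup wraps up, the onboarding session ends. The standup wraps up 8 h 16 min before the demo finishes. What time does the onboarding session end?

4:14 PM

The demo ends at 6:45 PM + 105 min = 8:30 PM.
The standup ends at 8:30 PM − 496 min = 12:14 PM.
The onboarding session ends at 12:14 PM + 240 min = 4:14 PM.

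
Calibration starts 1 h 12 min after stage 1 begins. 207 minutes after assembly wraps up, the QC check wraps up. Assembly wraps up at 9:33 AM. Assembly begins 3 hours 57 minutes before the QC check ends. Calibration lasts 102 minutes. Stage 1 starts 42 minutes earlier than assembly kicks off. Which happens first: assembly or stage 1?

stage 1

The QC check ends at 9:33 AM + 207 min = 1:00 PM.
Assembly starts at 1:00 PM − 237 min = 9:03 AM.
Stage 1 starts at 9:03 AM − 42 min = 8:21 AM.
Assembly starts at 9:03 AM and stage 1 starts at 8:21 AM, so stage 1 is first.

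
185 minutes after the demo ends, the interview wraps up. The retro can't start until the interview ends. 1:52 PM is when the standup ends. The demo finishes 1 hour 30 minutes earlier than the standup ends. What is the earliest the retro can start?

The demo ends at 1:52 PM − 90 min = 12:22 PM.
The interview ends at 12:22 PM + 185 min = 3:27 PM.
The retro is bounded by the interview, so the earliest it can start is 3:27 PM.

3:27 PM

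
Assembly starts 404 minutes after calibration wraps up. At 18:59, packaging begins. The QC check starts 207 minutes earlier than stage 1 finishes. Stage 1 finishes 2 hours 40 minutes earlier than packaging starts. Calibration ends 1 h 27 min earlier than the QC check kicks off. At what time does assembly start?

Stage 1 ends at 18:59 − 160 min = 16:19.
The QC check starts at 16:19 − 207 min = 12:52.
Calibration ends at 12:52 − 87 min = 11:25.
Assembly starts at 11:25 + 404 min = 18:09.

18:09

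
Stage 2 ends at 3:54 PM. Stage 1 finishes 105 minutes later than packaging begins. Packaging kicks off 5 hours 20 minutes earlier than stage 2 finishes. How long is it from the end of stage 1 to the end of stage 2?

Packaging starts at 3:54 PM − 320 min = 10:34 AM.
Stage 1 ends at 10:34 AM + 105 min = 12:19 PM.
From 12:19 PM to 3:54 PM is 3 h 35 min.

3 h 35 min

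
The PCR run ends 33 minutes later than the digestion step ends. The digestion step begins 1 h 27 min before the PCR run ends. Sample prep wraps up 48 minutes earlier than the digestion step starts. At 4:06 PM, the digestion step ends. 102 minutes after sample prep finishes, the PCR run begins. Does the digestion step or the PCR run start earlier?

The PCR run ends at 4:06 PM + 33 min = 4:39 PM.
The digestion step starts at 4:39 PM − 87 min = 3:12 PM.
Sample prep ends at 3:12 PM − 48 min = 2:24 PM.
The PCR run starts at 2:24 PM + 102 min = 4:06 PM.
The digestion step starts at 3:12 PM and the PCR run starts at 4:06 PM, so the digestion step is first.

the digestion step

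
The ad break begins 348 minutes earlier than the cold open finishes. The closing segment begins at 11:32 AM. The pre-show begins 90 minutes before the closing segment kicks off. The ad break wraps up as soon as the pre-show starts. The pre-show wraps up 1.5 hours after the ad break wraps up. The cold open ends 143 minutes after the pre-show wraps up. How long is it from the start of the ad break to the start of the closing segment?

The pre-show starts at 11:32 AM − 90 min = 10:02 AM.
So the ad break ends at 10:02 AM.
The pre-show ends at 10:02 AM + 90 min = 11:32 AM.
The cold open ends at 11:32 AM + 143 min = 1:55 PM.
The ad break starts at 1:55 PM − 348 min = 8:07 AM.
From 8:07 AM to 11:32 AM is 3 hours 25 minutes.

3 hours 25 minutes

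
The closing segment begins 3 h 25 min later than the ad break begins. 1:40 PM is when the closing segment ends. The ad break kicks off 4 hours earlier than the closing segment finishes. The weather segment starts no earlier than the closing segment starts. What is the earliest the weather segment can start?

1:05 PM

The ad break starts at 1:40 PM − 240 min = 9:40 AM.
The closing segment starts at 9:40 AM + 205 min = 1:05 PM.
The weather segment is bounded by the closing segment, so the earliest it can start is 1:05 PM.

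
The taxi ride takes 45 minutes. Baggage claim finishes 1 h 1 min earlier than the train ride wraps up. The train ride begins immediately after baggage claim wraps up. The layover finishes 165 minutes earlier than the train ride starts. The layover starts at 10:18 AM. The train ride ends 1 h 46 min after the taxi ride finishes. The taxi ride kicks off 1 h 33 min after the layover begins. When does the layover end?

The taxi ride starts at 10:18 AM + 93 min = 11:51 AM.
The taxi ride ends at 11:51 AM + 45 min = 12:36 PM.
The train ride ends at 12:36 PM + 106 min = 2:22 PM.
Baggage claim ends at 2:22 PM − 61 min = 1:21 PM.
So the train ride starts at 1:21 PM.
The layover ends at 1:21 PM − 165 min = 10:36 AM.

10:36 AM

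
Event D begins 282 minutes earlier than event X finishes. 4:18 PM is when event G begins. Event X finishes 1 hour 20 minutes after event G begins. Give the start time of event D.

Event X ends at 4:18 PM + 80 min = 5:38 PM.
Event D starts at 5:38 PM − 282 min = 12:56 PM.

12:56 PM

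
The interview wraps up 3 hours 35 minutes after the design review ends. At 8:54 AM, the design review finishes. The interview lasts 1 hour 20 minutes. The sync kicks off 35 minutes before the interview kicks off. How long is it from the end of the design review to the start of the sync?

1 hour 40 minutes

The interview ends at 8:54 AM + 215 min = 12:29 PM.
The interview starts at 12:29 PM − 80 min = 11:09 AM.
The sync starts at 11:09 AM − 35 min = 10:34 AM.
From 8:54 AM to 10:34 AM is 1 hour 40 minutes.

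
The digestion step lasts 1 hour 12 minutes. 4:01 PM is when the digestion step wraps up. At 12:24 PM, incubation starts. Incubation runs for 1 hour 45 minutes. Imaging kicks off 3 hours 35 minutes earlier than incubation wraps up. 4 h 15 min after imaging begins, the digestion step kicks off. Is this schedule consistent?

Incubation ends at 12:24 PM + 105 min = 2:09 PM.
Imaging starts at 2:09 PM − 215 min = 10:34 AM.
The digestion step starts at 10:34 AM + 255 min = 2:49 PM.
The digestion step ends at 2:49 PM + 72 min = 4:01 PM.
That matches the stated 4:01 PM, so the schedule is consistent.

Yes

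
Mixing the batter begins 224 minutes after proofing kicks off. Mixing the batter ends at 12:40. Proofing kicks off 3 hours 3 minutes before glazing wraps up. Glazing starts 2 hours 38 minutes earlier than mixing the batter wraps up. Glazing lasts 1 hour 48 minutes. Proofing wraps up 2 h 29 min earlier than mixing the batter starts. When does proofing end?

Glazing starts at 12:40 − 158 min = 10:02.
Glazing ends at 10:02 + 108 min = 11:50.
Proofing starts at 11:50 − 183 min = 08:47.
Mixing the batter starts at 08:47 + 224 min = 12:31.
Proofing ends at 12:31 − 149 min = 10:02.

10:02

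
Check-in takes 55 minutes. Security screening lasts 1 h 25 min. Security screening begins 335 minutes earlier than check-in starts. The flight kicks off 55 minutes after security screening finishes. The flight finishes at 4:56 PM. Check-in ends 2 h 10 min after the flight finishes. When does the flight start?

2:56 PM

Check-in ends at 4:56 PM + 130 min = 7:06 PM.
Check-in starts at 7:06 PM − 55 min = 6:11 PM.
Security screening starts at 6:11 PM − 335 min = 12:36 PM.
Security screening ends at 12:36 PM + 85 min = 2:01 PM.
The flight starts at 2:01 PM + 55 min = 2:56 PM.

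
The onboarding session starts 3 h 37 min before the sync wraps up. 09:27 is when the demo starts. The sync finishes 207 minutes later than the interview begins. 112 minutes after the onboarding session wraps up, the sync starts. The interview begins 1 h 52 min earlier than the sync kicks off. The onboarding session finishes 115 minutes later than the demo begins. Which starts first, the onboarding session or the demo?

The onboarding session ends at 09:27 + 115 min = 11:22.
The sync starts at 11:22 + 112 min = 13:14.
The interview starts at 13:14 − 112 min = 11:22.
The sync ends at 11:22 + 207 min = 14:49.
The onboarding session starts at 14:49 − 217 min = 11:12.
The onboarding session starts at 11:12 and the demo starts at 09:27, so the demo is first.

the demo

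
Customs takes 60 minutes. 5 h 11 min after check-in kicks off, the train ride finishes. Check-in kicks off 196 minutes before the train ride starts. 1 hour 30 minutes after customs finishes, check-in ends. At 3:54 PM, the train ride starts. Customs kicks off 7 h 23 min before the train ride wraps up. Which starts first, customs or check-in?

customs

Check-in starts at 3:54 PM − 196 min = 12:38 PM.
The train ride ends at 12:38 PM + 311 min = 5:49 PM.
Customs starts at 5:49 PM − 443 min = 10:26 AM.
Customs starts at 10:26 AM and check-in starts at 12:38 PM, so customs is first.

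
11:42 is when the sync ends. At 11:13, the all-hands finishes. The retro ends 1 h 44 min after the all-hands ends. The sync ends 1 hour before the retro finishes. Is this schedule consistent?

No

The retro ends at 11:13 + 104 min = 12:57.
The sync ends at 12:57 − 60 min = 11:57.
But the sync is also said to end at 11:42 — a 15-minute conflict.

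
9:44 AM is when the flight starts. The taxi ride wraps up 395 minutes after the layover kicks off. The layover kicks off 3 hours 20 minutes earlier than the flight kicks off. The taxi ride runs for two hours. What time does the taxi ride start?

The layover starts at 9:44 AM − 200 min = 6:24 AM.
The taxi ride ends at 6:24 AM + 395 min = 12:59 PM.
The taxi ride starts at 12:59 PM − 120 min = 10:59 AM.

10:59 AM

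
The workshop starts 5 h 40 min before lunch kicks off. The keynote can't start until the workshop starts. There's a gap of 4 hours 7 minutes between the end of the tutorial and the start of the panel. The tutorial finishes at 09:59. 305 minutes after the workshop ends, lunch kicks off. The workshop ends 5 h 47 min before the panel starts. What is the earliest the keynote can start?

07:44

The panel starts at 09:59 + 247 min = 14:06.
The workshop ends at 14:06 − 347 min = 08:19.
Lunch starts at 08:19 + 305 min = 13:24.
The workshop starts at 13:24 − 340 min = 07:44.
The keynote is bounded by the workshop, so the earliest it can start is 07:44.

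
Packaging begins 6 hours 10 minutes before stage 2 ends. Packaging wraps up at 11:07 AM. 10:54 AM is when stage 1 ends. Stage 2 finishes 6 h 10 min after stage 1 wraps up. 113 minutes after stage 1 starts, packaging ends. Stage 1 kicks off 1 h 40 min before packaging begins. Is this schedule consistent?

Stage 2 ends at 10:54 AM + 370 min = 5:04 PM.
Packaging starts at 5:04 PM − 370 min = 10:54 AM.
Stage 1 starts at 10:54 AM − 100 min = 9:14 AM.
Packaging ends at 9:14 AM + 113 min = 11:07 AM.
That matches the stated 11:07 AM, so the schedule is consistent.

Yes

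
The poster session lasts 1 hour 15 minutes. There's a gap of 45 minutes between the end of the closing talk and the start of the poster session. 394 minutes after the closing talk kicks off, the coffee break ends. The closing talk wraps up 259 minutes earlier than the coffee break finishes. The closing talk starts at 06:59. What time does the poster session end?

11:14

The coffee break ends at 06:59 + 394 min = 13:33.
The closing talk ends at 13:33 − 259 min = 09:14.
The poster session starts at 09:14 + 45 min = 09:59.
The poster session ends at 09:59 + 75 min = 11:14.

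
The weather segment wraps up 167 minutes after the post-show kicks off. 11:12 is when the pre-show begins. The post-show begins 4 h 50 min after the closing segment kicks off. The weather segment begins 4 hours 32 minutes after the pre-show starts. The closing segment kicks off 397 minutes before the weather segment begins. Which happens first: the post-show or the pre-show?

The weather segment starts at 11:12 + 272 min = 15:44.
The closing segment starts at 15:44 − 397 min = 09:07.
The post-show starts at 09:07 + 290 min = 13:57.
The post-show starts at 13:57 and the pre-show starts at 11:12, so the pre-show is first.

the pre-show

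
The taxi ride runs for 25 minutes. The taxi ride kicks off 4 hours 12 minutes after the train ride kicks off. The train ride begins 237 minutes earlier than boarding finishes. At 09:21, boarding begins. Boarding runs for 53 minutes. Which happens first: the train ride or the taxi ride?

Boarding ends at 09:21 + 53 min = 10:14.
The train ride starts at 10:14 − 237 min = 06:17.
The taxi ride starts at 06:17 + 252 min = 10:29.
The train ride starts at 06:17 and the taxi ride starts at 10:29, so the train ride is first.

the train ride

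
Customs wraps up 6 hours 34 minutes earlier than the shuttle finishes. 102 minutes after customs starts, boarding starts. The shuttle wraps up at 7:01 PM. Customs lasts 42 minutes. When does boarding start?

Customs ends at 7:01 PM − 394 min = 12:27 PM.
Customs starts at 12:27 PM − 42 min = 11:45 AM.
Boarding starts at 11:45 AM + 102 min = 1:27 PM.

1:27 PM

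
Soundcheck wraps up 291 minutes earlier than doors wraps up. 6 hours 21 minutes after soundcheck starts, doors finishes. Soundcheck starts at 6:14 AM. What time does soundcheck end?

Doors ends at 6:14 AM + 381 min = 12:35 PM.
Soundcheck ends at 12:35 PM − 291 min = 7:44 AM.

7:44 AM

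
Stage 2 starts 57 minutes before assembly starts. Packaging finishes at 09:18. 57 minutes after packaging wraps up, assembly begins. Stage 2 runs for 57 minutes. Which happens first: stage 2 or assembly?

Assembly starts at 09:18 + 57 min = 10:15.
Stage 2 starts at 10:15 − 57 min = 09:18.
Stage 2 starts at 09:18 and assembly starts at 10:15, so stage 2 is first.

stage 2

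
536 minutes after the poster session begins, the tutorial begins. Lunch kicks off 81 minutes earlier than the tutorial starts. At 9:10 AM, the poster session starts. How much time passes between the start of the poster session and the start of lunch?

7 h 35 min

The tutorial starts at 9:10 AM + 536 min = 6:06 PM.
Lunch starts at 6:06 PM − 81 min = 4:45 PM.
From 9:10 AM to 4:45 PM is 7 h 35 min.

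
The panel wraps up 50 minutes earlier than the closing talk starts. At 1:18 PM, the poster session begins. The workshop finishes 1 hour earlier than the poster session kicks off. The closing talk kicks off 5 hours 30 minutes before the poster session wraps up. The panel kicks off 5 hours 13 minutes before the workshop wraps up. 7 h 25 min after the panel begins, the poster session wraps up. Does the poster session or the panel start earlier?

the panel

The workshop ends at 1:18 PM − 60 min = 12:18 PM.
The panel starts at 12:18 PM − 313 min = 7:05 AM.
The poster session starts at 1:18 PM and the panel starts at 7:05 AM, so the panel is first.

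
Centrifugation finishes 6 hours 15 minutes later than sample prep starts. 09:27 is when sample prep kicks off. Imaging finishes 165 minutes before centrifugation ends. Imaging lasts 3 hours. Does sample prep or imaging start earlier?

sample prep

Centrifugation ends at 09:27 + 375 min = 15:42.
Imaging ends at 15:42 − 165 min = 12:57.
Imaging starts at 12:57 − 180 min = 09:57.
Sample prep starts at 09:27 and imaging starts at 09:57, so sample prep is first.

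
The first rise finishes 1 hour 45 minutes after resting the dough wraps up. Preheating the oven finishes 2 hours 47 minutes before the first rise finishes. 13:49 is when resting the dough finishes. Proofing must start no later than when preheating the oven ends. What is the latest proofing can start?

12:47

The first rise ends at 13:49 + 105 min = 15:34.
Preheating the oven ends at 15:34 − 167 min = 12:47.
Proofing is bounded by preheating the oven, so the latest it can start is 12:47.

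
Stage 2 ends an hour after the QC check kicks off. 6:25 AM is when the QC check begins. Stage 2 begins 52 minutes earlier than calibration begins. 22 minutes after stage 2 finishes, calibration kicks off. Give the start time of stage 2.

6:55 AM

Stage 2 ends at 6:25 AM + 60 min = 7:25 AM.
Calibration starts at 7:25 AM + 22 min = 7:47 AM.
Stage 2 starts at 7:47 AM − 52 min = 6:55 AM.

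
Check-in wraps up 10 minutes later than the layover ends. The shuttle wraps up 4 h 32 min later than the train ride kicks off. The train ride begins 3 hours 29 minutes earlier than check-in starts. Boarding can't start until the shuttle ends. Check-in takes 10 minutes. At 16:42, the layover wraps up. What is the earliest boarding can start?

17:45

Check-in ends at 16:42 + 10 min = 16:52.
Check-in starts at 16:52 − 10 min = 16:42.
The train ride starts at 16:42 − 209 min = 13:13.
The shuttle ends at 13:13 + 272 min = 17:45.
Boarding is bounded by the shuttle, so the earliest it can start is 17:45.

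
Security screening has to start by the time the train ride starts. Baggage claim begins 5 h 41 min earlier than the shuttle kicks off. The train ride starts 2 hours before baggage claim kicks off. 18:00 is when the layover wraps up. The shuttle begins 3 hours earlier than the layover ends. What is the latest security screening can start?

07:19

The shuttle starts at 18:00 − 180 min = 15:00.
Baggage claim starts at 15:00 − 341 min = 09:19.
The train ride starts at 09:19 − 120 min = 07:19.
Security screening is bounded by the train ride, so the latest it can start is 07:19.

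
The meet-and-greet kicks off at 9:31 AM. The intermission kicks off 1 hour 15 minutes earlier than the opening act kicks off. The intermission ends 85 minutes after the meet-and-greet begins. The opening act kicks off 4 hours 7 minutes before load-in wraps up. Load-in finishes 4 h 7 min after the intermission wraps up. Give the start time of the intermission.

The intermission ends at 9:31 AM + 85 min = 10:56 AM.
Load-in ends at 10:56 AM + 247 min = 3:03 PM.
The opening act starts at 3:03 PM − 247 min = 10:56 AM.
The intermission starts at 10:56 AM − 75 min = 9:41 AM.

9:41 AM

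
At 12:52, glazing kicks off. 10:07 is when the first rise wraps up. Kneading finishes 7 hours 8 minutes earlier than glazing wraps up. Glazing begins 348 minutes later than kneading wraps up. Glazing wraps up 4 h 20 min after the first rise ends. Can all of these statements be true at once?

Glazing ends at 10:07 + 260 min = 14:27.
Kneading ends at 14:27 − 428 min = 07:19.
Glazing starts at 07:19 + 348 min = 13:07.
But glazing is also said to start at 12:52 — a 15-minute conflict.

No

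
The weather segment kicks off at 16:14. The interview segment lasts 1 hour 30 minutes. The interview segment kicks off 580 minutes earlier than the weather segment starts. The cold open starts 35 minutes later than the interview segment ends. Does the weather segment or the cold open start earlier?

the cold open

The interview segment starts at 16:14 − 580 min = 06:34.
The interview segment ends at 06:34 + 90 min = 08:04.
The cold open starts at 08:04 + 35 min = 08:39.
The weather segment starts at 16:14 and the cold open starts at 08:39, so the cold open is first.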